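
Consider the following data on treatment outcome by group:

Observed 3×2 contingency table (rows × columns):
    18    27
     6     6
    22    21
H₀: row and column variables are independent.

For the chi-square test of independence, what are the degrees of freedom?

degrees of freedom = 2

df = (r−1)(c−1) = (3−1)·(2−1) = 2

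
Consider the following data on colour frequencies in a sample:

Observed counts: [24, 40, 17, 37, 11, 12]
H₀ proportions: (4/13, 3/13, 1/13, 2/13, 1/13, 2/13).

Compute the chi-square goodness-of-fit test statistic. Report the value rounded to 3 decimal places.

n = 141; E_i = n·p_i = [43.38, 32.54, 10.85, 21.69, 10.85, 21.69]
χ² = (24−43.38)²/43.38 + (40−32.54)²/32.54 + (17−10.85)²/10.85 + (37−21.69)²/21.69 + (11−10.85)²/10.85 + (12−21.69)²/21.69 = 28.9988
df = 5

test statistic = 28.999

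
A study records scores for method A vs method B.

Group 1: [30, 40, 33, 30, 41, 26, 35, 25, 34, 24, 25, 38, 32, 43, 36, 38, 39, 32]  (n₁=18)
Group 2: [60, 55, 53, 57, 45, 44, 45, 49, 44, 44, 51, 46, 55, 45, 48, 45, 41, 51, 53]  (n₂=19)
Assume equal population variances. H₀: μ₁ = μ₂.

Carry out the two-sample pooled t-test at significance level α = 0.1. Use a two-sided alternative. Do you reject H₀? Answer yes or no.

reject H₀: yes

x̄₁=33.389, s₁=5.883, n₁=18
x̄₂=49.000, s₂=5.323, n₂=19
s_p² = [17·5.883² + 18·5.323²]/35 = 31.3794
SE = √(s_p²·(1/18+1/19)) = 1.8425
t = (33.389−49.000)/1.8425 = -8.4727
df = 35
p-value (two-sided) = 0.00000
At α=0.1: p < α → reject H₀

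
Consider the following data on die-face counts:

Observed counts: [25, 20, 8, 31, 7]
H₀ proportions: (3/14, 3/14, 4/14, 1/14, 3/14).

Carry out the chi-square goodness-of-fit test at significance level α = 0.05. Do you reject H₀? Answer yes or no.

n = 91; E_i = n·p_i = [19.50, 19.50, 26.00, 6.50, 19.50]
χ² = (25−19.50)²/19.50 + (20−19.50)²/19.50 + (8−26.00)²/26.00 + (31−6.50)²/6.50 + (7−19.50)²/19.50 = 114.3846
df = 4
p-value (upper-tail) = 0.00000
At α=0.05: p < α → reject H₀

reject H₀: yes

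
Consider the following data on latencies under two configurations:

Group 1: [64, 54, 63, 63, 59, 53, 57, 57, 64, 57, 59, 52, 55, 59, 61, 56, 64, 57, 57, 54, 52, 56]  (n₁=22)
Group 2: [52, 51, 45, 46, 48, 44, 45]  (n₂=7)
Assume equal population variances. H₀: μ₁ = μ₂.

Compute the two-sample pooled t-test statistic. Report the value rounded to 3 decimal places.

test statistic = 6.497

x̄₁=57.864, s₁=3.907, n₁=22
x̄₂=47.286, s₂=3.147, n₂=7
s_p² = [21·3.907² + 6·3.147²]/27 = 14.0748
SE = √(s_p²·(1/22+1/7)) = 1.6280
t = (57.864−47.286)/1.6280 = 6.4974
df = 27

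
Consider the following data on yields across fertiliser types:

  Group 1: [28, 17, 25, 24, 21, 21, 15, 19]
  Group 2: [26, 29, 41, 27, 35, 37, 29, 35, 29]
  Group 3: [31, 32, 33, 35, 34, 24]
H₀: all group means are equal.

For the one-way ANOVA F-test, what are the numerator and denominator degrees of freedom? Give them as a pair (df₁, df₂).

k = 3 groups, N = 23 total
df = (k−1, N−k) = (3−1, 23−3) = (2, 20)

degrees of freedom = [2, 20]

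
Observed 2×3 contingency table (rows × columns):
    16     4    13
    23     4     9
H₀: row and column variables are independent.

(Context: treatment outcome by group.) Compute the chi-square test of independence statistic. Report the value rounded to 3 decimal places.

test statistic = 1.857

Row totals [33, 36], col totals [39, 8, 22], n=69
χ² = (16−18.65)²/18.65 + (4−3.83)²/3.83 + (13−10.52)²/10.52 + (23−20.35)²/20.35 + (4−4.17)²/4.17 + (9−11.48)²/11.48 = 1.8568
df = 2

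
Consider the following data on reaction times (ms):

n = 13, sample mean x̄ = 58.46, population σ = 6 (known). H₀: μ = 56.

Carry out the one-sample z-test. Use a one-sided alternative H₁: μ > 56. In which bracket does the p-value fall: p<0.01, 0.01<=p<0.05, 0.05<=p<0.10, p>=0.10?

p-value bracket: 0.05<=p<0.10

SE = σ/√n = 6/√13 = 1.6641
z = (x̄−μ₀)/SE = (58.46−56)/1.6641 = 1.4783
p-value (one-sided, H₁ greater) = 0.06967
→ bracket: 0.05<=p<0.10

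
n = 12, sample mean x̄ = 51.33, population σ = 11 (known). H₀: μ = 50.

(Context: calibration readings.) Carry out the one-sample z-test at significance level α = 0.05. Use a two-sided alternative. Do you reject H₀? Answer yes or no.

SE = σ/√n = 11/√12 = 3.1754
z = (x̄−μ₀)/SE = (51.33−50)/3.1754 = 0.4188
p-value (two-sided) = 0.67533
At α=0.05: p ≥ α → fail to reject H₀

reject H₀: no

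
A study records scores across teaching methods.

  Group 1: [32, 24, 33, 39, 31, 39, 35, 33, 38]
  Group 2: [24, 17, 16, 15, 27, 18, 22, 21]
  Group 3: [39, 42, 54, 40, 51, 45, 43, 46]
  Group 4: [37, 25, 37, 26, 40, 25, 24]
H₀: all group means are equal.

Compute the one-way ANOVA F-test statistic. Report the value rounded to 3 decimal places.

test statistic = 29.817

Group means [33.78, 20.00, 45.00, 30.57], grand mean 32.438
SSB = Σnᵢ(x̄ᵢ−x̄)² = 2540.605; SSW = ΣΣ(x−x̄ᵢ)² = 795.270
MSB = 2540.605/3 = 846.8684; MSW = 795.270/28 = 28.4025
F = MSB/MSW = 29.8167
df = (3, 28)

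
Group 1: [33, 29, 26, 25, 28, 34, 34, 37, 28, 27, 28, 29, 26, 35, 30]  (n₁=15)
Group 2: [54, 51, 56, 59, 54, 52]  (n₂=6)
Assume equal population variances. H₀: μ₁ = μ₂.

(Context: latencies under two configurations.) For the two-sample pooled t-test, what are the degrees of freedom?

df = n₁ + n₂ − 2 = 15 + 6 − 2 = 19

degrees of freedom = 19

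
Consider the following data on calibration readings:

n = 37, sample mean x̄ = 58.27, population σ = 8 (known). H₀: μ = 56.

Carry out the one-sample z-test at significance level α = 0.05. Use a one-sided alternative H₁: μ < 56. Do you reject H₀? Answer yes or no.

reject H₀: no

SE = σ/√n = 8/√37 = 1.3152
z = (x̄−μ₀)/SE = (58.27−56)/1.3152 = 1.7260
p-value (one-sided, H₁ less) = 0.95782
At α=0.05: p ≥ α → fail to reject H₀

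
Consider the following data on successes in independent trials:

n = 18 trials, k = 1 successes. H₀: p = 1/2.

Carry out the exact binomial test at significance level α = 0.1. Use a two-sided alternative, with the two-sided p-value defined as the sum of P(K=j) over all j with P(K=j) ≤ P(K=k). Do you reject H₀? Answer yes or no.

Exact binomial: n=18, k=1, p₀=1/2=0.5000
P(X=j) = C(n,j)·p₀^j·(1−p₀)^(n−j); p = Σ P(X=j) over j with P(X=j) ≤ P(X=1)
p-value (two-sided) = 0.00014
At α=0.1: p < α → reject H₀

reject H₀: yes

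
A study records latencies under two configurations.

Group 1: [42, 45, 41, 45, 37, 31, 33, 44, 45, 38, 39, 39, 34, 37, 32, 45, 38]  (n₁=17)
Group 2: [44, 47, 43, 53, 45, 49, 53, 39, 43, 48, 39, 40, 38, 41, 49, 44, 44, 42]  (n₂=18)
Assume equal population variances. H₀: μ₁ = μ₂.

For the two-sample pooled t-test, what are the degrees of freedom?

degrees of freedom = 33

df = n₁ + n₂ − 2 = 17 + 18 − 2 = 33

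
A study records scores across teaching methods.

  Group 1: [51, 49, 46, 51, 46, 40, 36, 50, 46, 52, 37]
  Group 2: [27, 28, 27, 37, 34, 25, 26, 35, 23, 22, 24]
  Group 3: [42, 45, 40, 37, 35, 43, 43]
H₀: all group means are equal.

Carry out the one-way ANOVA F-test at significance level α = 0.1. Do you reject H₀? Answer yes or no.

reject H₀: yes

Group means [45.82, 28.00, 40.71], grand mean 37.828
SSB = Σnᵢ(x̄ᵢ−x̄)² = 1823.073; SSW = ΣΣ(x−x̄ᵢ)² = 663.065
MSB = 1823.073/2 = 911.5365; MSW = 663.065/26 = 25.5025
F = MSB/MSW = 35.7430
df = (2, 26)
p-value (upper-tail) = 0.00000
At α=0.1: p < α → reject H₀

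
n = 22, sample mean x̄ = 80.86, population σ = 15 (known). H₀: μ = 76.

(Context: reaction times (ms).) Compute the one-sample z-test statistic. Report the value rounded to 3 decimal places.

test statistic = 1.520

SE = σ/√n = 15/√22 = 3.1980
z = (x̄−μ₀)/SE = (80.86−76)/3.1980 = 1.5197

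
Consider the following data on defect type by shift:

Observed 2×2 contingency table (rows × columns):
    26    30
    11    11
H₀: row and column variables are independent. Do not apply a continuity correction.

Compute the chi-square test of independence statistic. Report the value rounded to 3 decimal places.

test statistic = 0.081

Row totals [56, 22], col totals [37, 41], n=78
χ² = (26−26.56)²/26.56 + (30−29.44)²/29.44 + (11−10.44)²/10.44 + (11−11.56)²/11.56 = 0.0808
df = 1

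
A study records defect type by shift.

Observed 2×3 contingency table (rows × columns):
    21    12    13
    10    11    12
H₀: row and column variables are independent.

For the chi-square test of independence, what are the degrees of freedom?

df = (r−1)(c−1) = (2−1)·(3−1) = 2

degrees of freedom = 2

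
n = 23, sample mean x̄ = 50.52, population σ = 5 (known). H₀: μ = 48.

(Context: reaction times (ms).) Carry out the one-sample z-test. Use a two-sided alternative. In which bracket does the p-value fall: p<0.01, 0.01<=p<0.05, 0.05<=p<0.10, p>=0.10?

SE = σ/√n = 5/√23 = 1.0426
z = (x̄−μ₀)/SE = (50.52−48)/1.0426 = 2.4171
p-value (two-sided) = 0.01564
→ bracket: 0.01<=p<0.05

p-value bracket: 0.01<=p<0.05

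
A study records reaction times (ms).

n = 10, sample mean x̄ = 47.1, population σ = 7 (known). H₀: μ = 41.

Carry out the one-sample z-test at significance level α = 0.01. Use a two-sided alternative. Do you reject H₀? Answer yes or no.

reject H₀: yes

SE = σ/√n = 7/√10 = 2.2136
z = (x̄−μ₀)/SE = (47.1−41)/2.2136 = 2.7557
p-value (two-sided) = 0.00586
At α=0.01: p < α → reject H₀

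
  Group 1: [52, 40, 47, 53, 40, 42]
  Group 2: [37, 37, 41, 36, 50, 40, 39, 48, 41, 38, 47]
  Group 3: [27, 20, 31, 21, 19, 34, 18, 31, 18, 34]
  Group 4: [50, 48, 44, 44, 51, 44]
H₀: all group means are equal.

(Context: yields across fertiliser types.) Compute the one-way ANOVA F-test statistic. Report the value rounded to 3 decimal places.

Group means [45.67, 41.27, 25.30, 46.83], grand mean 38.242
SSB = Σnᵢ(x̄ᵢ−x̄)² = 2549.612; SSW = ΣΣ(x−x̄ᵢ)² = 874.448
MSB = 2549.612/3 = 849.8707; MSW = 874.448/29 = 30.1534
F = MSB/MSW = 28.1849
df = (3, 29)

test statistic = 28.185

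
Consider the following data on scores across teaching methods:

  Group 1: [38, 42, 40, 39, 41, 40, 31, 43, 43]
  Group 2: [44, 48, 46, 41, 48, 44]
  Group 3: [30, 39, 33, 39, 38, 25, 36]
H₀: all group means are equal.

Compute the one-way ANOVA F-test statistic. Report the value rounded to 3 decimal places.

test statistic = 11.658

Group means [39.67, 45.17, 34.29], grand mean 39.455
SSB = Σnᵢ(x̄ᵢ−x̄)² = 383.193; SSW = ΣΣ(x−x̄ᵢ)² = 312.262
MSB = 383.193/2 = 191.5963; MSW = 312.262/19 = 16.4348
F = MSB/MSW = 11.6579
df = (2, 19)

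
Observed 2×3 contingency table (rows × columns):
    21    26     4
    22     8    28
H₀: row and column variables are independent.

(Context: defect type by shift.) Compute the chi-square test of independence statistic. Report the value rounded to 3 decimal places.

test statistic = 27.215

Row totals [51, 58], col totals [43, 34, 32], n=109
χ² = (21−20.12)²/20.12 + (26−15.91)²/15.91 + (4−14.97)²/14.97 + (22−22.88)²/22.88 + (8−18.09)²/18.09 + (28−17.03)²/17.03 = 27.2154
df = 2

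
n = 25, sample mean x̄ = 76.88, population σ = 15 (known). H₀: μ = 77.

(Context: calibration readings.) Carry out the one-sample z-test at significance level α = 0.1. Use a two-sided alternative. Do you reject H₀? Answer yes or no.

reject H₀: no

SE = σ/√n = 15/√25 = 3.0000
z = (x̄−μ₀)/SE = (76.88−77)/3.0000 = -0.0400
p-value (two-sided) = 0.96809
At α=0.1: p ≥ α → fail to reject H₀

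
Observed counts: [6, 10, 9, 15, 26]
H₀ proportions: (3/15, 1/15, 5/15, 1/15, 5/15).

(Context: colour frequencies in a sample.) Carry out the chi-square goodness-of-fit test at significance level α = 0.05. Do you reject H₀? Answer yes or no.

reject H₀: yes

n = 66; E_i = n·p_i = [13.20, 4.40, 22.00, 4.40, 22.00]
χ² = (6−13.20)²/13.20 + (10−4.40)²/4.40 + (9−22.00)²/22.00 + (15−4.40)²/4.40 + (26−22.00)²/22.00 = 45.0000
df = 4
p-value (upper-tail) = 0.00000
At α=0.05: p < α → reject H₀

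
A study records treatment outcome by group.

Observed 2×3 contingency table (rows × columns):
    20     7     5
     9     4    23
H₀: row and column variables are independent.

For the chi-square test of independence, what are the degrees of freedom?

degrees of freedom = 2

df = (r−1)(c−1) = (2−1)·(3−1) = 2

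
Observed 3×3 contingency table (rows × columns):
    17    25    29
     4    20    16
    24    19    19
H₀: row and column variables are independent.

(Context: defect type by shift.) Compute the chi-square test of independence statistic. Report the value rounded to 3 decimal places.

Row totals [71, 40, 62], col totals [45, 64, 64], n=173
χ² = (17−18.47)²/18.47 + (25−26.27)²/26.27 + (29−26.27)²/26.27 + (4−10.40)²/10.40 + (20−14.80)²/14.80 + (16−14.80)²/14.80 + (24−16.13)²/16.13 + (19−22.94)²/22.94 + (19−22.94)²/22.94 = 11.5258
df = 4

test statistic = 11.526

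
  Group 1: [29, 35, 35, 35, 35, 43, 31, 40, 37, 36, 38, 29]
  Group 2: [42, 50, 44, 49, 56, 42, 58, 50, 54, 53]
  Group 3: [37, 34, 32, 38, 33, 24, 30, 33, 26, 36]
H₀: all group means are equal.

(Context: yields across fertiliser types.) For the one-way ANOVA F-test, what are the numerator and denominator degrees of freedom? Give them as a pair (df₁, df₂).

k = 3 groups, N = 32 total
df = (k−1, N−k) = (3−1, 32−3) = (2, 29)

degrees of freedom = [2, 29]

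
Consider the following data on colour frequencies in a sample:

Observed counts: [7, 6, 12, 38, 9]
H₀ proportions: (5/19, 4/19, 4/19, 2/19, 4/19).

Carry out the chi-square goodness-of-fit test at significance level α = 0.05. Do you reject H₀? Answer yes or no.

n = 72; E_i = n·p_i = [18.95, 15.16, 15.16, 7.58, 15.16]
χ² = (7−18.95)²/18.95 + (6−15.16)²/15.16 + (12−15.16)²/15.16 + (38−7.58)²/7.58 + (9−15.16)²/15.16 = 138.3326
df = 4
p-value (upper-tail) = 0.00000
At α=0.05: p < α → reject H₀

reject H₀: yes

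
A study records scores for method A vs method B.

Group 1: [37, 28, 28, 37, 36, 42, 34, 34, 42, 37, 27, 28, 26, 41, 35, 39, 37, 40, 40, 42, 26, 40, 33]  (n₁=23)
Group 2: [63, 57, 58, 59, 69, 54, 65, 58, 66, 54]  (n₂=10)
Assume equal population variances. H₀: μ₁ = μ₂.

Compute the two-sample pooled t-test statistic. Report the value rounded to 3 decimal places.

x̄₁=35.174, s₁=5.516, n₁=23
x̄₂=60.300, s₂=5.165, n₂=10
s_p² = [22·5.516² + 9·5.165²]/31 = 29.3356
SE = √(s_p²·(1/23+1/10)) = 2.0516
t = (35.174−60.300)/2.0516 = -12.2471
df = 31

test statistic = -12.247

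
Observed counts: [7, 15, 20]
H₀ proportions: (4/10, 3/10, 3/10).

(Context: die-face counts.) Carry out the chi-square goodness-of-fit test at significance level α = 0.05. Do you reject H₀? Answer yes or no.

n = 42; E_i = n·p_i = [16.80, 12.60, 12.60]
χ² = (7−16.80)²/16.80 + (15−12.60)²/12.60 + (20−12.60)²/12.60 = 10.5198
df = 2
p-value (upper-tail) = 0.00520
At α=0.05: p < α → reject H₀

reject H₀: yes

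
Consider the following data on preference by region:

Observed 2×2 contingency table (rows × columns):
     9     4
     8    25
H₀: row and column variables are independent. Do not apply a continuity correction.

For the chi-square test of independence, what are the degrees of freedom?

df = (r−1)(c−1) = (2−1)·(2−1) = 1

degrees of freedom = 1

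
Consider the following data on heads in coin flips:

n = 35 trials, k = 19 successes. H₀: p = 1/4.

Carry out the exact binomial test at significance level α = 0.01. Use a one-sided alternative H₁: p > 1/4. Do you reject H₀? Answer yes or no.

reject H₀: yes

Exact binomial: n=35, k=19, p₀=1/4=0.2500
P(X≥19) from Σ C(n,i)·p₀^i·(1−p₀)^(n−i)
p-value (one-sided, H₁ greater) = 0.00020
At α=0.01: p < α → reject H₀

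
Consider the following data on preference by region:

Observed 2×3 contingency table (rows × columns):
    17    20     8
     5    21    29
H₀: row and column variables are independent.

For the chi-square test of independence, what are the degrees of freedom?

degrees of freedom = 2

df = (r−1)(c−1) = (2−1)·(3−1) = 2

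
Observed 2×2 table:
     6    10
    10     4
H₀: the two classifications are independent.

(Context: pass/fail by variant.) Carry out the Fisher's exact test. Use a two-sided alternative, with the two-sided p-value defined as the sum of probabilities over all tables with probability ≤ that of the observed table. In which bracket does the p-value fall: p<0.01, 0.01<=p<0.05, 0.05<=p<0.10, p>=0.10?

Margins: r₁=16, r₂=14, c₁=16, c₂=14, n=30
p_obs = C(16,6)·C(14,10)/C(30,16); sum pmf over tables with pmf ≤ p_obs
p-value (two-sided) = 0.08126
→ bracket: 0.05<=p<0.10

p-value bracket: 0.05<=p<0.10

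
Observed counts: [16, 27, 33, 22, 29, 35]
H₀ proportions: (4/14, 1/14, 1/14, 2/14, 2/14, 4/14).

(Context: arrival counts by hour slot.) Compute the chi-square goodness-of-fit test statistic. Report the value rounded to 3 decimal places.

test statistic = 84.361

n = 162; E_i = n·p_i = [46.29, 11.57, 11.57, 23.14, 23.14, 46.29]
χ² = (16−46.29)²/46.29 + (27−11.57)²/11.57 + (33−11.57)²/11.57 + (22−23.14)²/23.14 + (29−23.14)²/23.14 + (35−46.29)²/46.29 = 84.3611
df = 5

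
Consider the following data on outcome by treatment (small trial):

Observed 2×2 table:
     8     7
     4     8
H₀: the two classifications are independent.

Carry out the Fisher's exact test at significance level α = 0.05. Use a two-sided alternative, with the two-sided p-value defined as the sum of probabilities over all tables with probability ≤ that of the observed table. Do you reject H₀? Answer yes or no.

reject H₀: no

Margins: r₁=15, r₂=12, c₁=12, c₂=15, n=27
p_obs = C(15,8)·C(12,4)/C(27,12); sum pmf over tables with pmf ≤ p_obs
p-value (two-sided) = 0.44080
At α=0.05: p ≥ α → fail to reject H₀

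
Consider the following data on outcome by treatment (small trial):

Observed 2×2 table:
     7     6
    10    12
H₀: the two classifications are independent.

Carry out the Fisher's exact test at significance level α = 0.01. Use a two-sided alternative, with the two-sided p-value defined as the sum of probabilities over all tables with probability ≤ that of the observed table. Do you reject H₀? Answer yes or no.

reject H₀: no

Margins: r₁=13, r₂=22, c₁=17, c₂=18, n=35
p_obs = C(13,7)·C(22,10)/C(35,17); sum pmf over tables with pmf ≤ p_obs
p-value (two-sided) = 0.73322
At α=0.01: p ≥ α → fail to reject H₀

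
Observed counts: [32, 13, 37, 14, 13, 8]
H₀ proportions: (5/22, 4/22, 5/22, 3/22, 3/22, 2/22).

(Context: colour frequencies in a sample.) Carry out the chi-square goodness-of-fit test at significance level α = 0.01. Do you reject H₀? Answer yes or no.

reject H₀: no

n = 117; E_i = n·p_i = [26.59, 21.27, 26.59, 15.95, 15.95, 10.64]
χ² = (32−26.59)²/26.59 + (13−21.27)²/21.27 + (37−26.59)²/26.59 + (14−15.95)²/15.95 + (13−15.95)²/15.95 + (8−10.64)²/10.64 = 9.8322
df = 5
p-value (upper-tail) = 0.08013
At α=0.01: p ≥ α → fail to reject H₀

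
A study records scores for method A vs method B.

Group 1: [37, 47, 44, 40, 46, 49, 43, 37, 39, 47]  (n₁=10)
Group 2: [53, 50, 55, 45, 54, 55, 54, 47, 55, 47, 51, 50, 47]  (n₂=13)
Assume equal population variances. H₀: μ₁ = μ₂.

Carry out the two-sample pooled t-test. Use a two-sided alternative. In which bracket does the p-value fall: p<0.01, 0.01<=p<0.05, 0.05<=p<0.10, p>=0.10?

p-value bracket: p<0.01

x̄₁=42.900, s₁=4.408, n₁=10
x̄₂=51.000, s₂=3.606, n₂=13
s_p² = [9·4.408² + 12·3.606²]/21 = 15.7571
SE = √(s_p²·(1/10+1/13)) = 1.6697
t = (42.900−51.000)/1.6697 = -4.8513
df = 21
p-value (two-sided) = 0.00009
→ bracket: p<0.01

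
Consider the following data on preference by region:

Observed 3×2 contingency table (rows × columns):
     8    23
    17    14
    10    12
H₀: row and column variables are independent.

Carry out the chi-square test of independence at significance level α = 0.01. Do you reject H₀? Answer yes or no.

Row totals [31, 31, 22], col totals [35, 49], n=84
χ² = (8−12.92)²/12.92 + (23−18.08)²/18.08 + (17−12.92)²/12.92 + (14−18.08)²/18.08 + (10−9.17)²/9.17 + (12−12.83)²/12.83 = 5.5511
df = 2
p-value (upper-tail) = 0.06232
At α=0.01: p ≥ α → fail to reject H₀

reject H₀: no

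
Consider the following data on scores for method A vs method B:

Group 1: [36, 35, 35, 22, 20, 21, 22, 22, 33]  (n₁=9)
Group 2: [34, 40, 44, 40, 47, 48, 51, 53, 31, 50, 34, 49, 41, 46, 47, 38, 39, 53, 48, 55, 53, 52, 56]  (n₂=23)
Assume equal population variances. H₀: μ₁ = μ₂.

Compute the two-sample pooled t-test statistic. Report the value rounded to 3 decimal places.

test statistic = -6.463

x̄₁=27.333, s₁=7.106, n₁=9
x̄₂=45.609, s₂=7.222, n₂=23
s_p² = [8·7.106² + 22·7.222²]/30 = 51.7159
SE = √(s_p²·(1/9+1/23)) = 2.8275
t = (27.333−45.609)/2.8275 = -6.4634
df = 30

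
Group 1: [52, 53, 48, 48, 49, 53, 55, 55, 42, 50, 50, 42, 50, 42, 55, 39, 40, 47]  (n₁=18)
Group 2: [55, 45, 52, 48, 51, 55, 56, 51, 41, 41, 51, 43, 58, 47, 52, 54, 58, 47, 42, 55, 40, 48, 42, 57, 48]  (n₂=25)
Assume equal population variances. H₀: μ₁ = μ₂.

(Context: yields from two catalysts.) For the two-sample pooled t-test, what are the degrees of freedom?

degrees of freedom = 41

df = n₁ + n₂ − 2 = 18 + 25 − 2 = 41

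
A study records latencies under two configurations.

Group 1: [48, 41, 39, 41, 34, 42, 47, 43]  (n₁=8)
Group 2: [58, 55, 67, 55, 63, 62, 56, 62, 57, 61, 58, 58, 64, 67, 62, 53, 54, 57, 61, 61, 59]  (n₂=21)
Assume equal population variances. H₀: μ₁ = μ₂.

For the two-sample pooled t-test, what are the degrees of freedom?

df = n₁ + n₂ − 2 = 8 + 21 − 2 = 27

degrees of freedom = 27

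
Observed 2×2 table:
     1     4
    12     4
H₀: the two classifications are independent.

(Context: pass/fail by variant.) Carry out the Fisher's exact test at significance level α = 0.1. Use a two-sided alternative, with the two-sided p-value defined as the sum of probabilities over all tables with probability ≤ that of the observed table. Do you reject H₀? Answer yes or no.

reject H₀: yes

Margins: r₁=5, r₂=16, c₁=13, c₂=8, n=21
p_obs = C(5,1)·C(16,12)/C(21,13); sum pmf over tables with pmf ≤ p_obs
p-value (two-sided) = 0.04747
At α=0.1: p < α → reject H₀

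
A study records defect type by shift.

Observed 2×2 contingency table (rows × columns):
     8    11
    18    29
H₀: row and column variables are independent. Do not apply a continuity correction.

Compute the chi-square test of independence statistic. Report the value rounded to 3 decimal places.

Row totals [19, 47], col totals [26, 40], n=66
χ² = (8−7.48)²/7.48 + (11−11.52)²/11.52 + (18−18.52)²/18.52 + (29−28.48)²/28.48 = 0.0822
df = 1

test statistic = 0.082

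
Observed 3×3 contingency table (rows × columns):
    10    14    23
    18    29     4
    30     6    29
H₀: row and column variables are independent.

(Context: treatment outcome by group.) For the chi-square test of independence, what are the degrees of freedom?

degrees of freedom = 4

df = (r−1)(c−1) = (3−1)·(3−1) = 4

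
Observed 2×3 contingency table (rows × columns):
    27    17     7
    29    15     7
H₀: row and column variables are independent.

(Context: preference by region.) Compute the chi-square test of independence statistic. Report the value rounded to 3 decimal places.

Row totals [51, 51], col totals [56, 32, 14], n=102
χ² = (27−28.00)²/28.00 + (17−16.00)²/16.00 + (7−7.00)²/7.00 + (29−28.00)²/28.00 + (15−16.00)²/16.00 + (7−7.00)²/7.00 = 0.1964
df = 2

test statistic = 0.196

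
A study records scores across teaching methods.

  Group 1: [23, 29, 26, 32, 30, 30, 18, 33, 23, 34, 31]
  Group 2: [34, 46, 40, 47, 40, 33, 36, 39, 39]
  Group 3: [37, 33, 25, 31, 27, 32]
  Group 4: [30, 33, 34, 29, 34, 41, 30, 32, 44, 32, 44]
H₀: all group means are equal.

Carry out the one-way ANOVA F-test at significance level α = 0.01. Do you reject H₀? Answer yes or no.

reject H₀: yes

Group means [28.09, 39.33, 30.83, 34.82], grand mean 33.270
SSB = Σnᵢ(x̄ᵢ−x̄)² = 687.919; SSW = ΣΣ(x−x̄ᵢ)² = 833.379
MSB = 687.919/3 = 229.3062; MSW = 833.379/33 = 25.2539
F = MSB/MSW = 9.0800
df = (3, 33)
p-value (upper-tail) = 0.00016
At α=0.01: p < α → reject H₀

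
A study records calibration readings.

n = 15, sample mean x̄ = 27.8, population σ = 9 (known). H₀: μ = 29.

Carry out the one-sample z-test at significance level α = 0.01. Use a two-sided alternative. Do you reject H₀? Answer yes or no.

reject H₀: no

SE = σ/√n = 9/√15 = 2.3238
z = (x̄−μ₀)/SE = (27.8−29)/2.3238 = -0.5164
p-value (two-sided) = 0.60558
At α=0.01: p ≥ α → fail to reject H₀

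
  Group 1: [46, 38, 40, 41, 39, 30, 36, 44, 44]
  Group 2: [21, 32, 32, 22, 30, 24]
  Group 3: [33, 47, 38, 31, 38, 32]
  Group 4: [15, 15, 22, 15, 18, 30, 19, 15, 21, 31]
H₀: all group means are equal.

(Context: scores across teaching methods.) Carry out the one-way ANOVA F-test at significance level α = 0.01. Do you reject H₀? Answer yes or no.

Group means [39.78, 26.83, 36.50, 20.10], grand mean 30.290
SSB = Σnᵢ(x̄ᵢ−x̄)² = 2151.598; SSW = ΣΣ(x−x̄ᵢ)² = 826.789
MSB = 2151.598/3 = 717.1994; MSW = 826.789/27 = 30.6218
F = MSB/MSW = 23.4212
df = (3, 27)
p-value (upper-tail) = 0.00000
At α=0.01: p < α → reject H₀

reject H₀: yes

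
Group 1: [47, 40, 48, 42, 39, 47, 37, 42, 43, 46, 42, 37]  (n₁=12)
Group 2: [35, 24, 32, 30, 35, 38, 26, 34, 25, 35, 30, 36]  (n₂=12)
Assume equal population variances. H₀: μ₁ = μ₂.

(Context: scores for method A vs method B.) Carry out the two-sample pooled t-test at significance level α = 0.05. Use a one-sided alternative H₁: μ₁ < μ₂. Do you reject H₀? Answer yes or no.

x̄₁=42.500, s₁=3.849, n₁=12
x̄₂=31.667, s₂=4.658, n₂=12
s_p² = [11·3.849² + 11·4.658²]/22 = 18.2576
SE = √(s_p²·(1/12+1/12)) = 1.7444
t = (42.500−31.667)/1.7444 = 6.2104
df = 22
p-value (one-sided, H₁ less) = 1.00000
At α=0.05: p ≥ α → fail to reject H₀

reject H₀: no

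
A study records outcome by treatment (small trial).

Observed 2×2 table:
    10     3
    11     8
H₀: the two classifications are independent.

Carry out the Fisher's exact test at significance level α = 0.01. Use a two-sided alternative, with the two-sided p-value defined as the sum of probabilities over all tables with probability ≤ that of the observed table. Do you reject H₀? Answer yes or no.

Margins: r₁=13, r₂=19, c₁=21, c₂=11, n=32
p_obs = C(13,10)·C(19,11)/C(32,21); sum pmf over tables with pmf ≤ p_obs
p-value (two-sided) = 0.45013
At α=0.01: p ≥ α → fail to reject H₀

reject H₀: no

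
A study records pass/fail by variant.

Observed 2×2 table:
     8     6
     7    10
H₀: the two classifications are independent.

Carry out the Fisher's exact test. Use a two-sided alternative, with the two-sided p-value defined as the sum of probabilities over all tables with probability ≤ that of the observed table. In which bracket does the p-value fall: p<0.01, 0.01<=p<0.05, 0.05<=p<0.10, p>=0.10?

p-value bracket: p>=0.10

Margins: r₁=14, r₂=17, c₁=15, c₂=16, n=31
p_obs = C(14,8)·C(17,7)/C(31,15); sum pmf over tables with pmf ≤ p_obs
p-value (two-sided) = 0.47949
→ bracket: p>=0.10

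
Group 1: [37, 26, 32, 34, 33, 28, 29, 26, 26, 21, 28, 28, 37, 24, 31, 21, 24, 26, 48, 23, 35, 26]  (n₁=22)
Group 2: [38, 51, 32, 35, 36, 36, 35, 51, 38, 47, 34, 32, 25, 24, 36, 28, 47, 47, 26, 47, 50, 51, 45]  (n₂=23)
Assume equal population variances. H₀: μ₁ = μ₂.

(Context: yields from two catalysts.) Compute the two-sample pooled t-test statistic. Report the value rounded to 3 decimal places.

test statistic = -4.119

x̄₁=29.227, s₁=6.324, n₁=22
x̄₂=38.739, s₂=8.889, n₂=23
s_p² = [21·6.324² + 22·8.889²]/43 = 59.9604
SE = √(s_p²·(1/22+1/23)) = 2.3092
t = (29.227−38.739)/2.3092 = -4.1191
df = 43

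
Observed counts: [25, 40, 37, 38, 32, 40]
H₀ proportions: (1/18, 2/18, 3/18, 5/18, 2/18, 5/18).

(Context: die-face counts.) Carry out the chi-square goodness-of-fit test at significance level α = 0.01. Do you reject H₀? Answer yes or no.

n = 212; E_i = n·p_i = [11.78, 23.56, 35.33, 58.89, 23.56, 58.89]
χ² = (25−11.78)²/11.78 + (40−23.56)²/23.56 + (37−35.33)²/35.33 + (38−58.89)²/58.89 + (32−23.56)²/23.56 + (40−58.89)²/58.89 = 42.8981
df = 5
p-value (upper-tail) = 0.00000
At α=0.01: p < α → reject H₀

reject H₀: yes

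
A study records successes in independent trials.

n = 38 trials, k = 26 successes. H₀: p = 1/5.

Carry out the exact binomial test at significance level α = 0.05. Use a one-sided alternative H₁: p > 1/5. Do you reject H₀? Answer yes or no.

Exact binomial: n=38, k=26, p₀=1/5=0.2000
P(X≥26) from Σ C(n,i)·p₀^i·(1−p₀)^(n−i)
p-value (one-sided, H₁ greater) = 0.00000
At α=0.05: p < α → reject H₀

reject H₀: yes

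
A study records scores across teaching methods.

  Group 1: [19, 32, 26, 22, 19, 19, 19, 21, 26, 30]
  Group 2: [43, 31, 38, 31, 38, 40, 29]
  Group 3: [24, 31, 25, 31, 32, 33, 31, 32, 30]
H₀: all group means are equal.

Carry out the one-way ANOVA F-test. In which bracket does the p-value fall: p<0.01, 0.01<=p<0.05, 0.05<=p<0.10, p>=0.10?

p-value bracket: p<0.01

Group means [23.30, 35.71, 29.89], grand mean 28.923
SSB = Σnᵢ(x̄ᵢ−x̄)² = 647.429; SSW = ΣΣ(x−x̄ᵢ)² = 468.417
MSB = 647.429/2 = 323.7143; MSW = 468.417/23 = 20.3660
F = MSB/MSW = 15.8949
df = (2, 23)
p-value (upper-tail) = 0.00005
→ bracket: p<0.01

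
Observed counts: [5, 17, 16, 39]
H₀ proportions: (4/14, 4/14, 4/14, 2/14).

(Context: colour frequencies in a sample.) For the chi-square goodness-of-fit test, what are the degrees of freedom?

df = k − 1 = 4 − 1 = 3

degrees of freedom = 3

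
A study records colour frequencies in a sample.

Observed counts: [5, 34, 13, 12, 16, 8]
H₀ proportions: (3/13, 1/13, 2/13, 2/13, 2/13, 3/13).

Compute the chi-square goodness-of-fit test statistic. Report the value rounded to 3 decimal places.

n = 88; E_i = n·p_i = [20.31, 6.77, 13.54, 13.54, 13.54, 20.31]
χ² = (5−20.31)²/20.31 + (34−6.77)²/6.77 + (13−13.54)²/13.54 + (12−13.54)²/13.54 + (16−13.54)²/13.54 + (8−20.31)²/20.31 = 129.1837
df = 5

test statistic = 129.184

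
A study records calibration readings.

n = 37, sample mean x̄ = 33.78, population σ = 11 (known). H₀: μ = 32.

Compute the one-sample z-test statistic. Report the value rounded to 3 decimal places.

SE = σ/√n = 11/√37 = 1.8084
z = (x̄−μ₀)/SE = (33.78−32)/1.8084 = 0.9843

test statistic = 0.984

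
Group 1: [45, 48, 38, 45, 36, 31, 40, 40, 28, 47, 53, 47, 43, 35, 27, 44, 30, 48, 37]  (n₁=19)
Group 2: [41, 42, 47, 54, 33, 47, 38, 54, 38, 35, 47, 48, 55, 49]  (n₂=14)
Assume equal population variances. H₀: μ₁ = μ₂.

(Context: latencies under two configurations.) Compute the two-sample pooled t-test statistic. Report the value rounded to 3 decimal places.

x̄₁=40.105, s₁=7.520, n₁=19
x̄₂=44.857, s₂=7.156, n₂=14
s_p² = [18·7.520² + 13·7.156²]/31 = 54.3066
SE = √(s_p²·(1/19+1/14)) = 2.5956
t = (40.105−44.857)/2.5956 = -1.8307
df = 31

test statistic = -1.831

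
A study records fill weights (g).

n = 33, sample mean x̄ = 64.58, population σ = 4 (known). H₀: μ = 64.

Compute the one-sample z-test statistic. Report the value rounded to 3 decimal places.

test statistic = 0.833

SE = σ/√n = 4/√33 = 0.6963
z = (x̄−μ₀)/SE = (64.58−64)/0.6963 = 0.8330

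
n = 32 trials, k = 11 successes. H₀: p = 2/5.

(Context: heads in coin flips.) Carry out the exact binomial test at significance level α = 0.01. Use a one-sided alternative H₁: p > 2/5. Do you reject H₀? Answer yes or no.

reject H₀: no

Exact binomial: n=32, k=11, p₀=2/5=0.4000
P(X≥11) from Σ C(n,i)·p₀^i·(1−p₀)^(n−i)
p-value (one-sided, H₁ greater) = 0.79541
At α=0.01: p ≥ α → fail to reject H₀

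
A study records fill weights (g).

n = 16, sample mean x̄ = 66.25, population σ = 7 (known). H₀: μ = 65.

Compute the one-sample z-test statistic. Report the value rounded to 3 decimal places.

test statistic = 0.714

SE = σ/√n = 7/√16 = 1.7500
z = (x̄−μ₀)/SE = (66.25−65)/1.7500 = 0.7143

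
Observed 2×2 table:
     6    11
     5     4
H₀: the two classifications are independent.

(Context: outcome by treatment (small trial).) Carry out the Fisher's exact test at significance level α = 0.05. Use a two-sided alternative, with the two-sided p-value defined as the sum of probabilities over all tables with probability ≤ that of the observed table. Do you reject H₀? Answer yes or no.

Margins: r₁=17, r₂=9, c₁=11, c₂=15, n=26
p_obs = C(17,6)·C(9,5)/C(26,11); sum pmf over tables with pmf ≤ p_obs
p-value (two-sided) = 0.41854
At α=0.05: p ≥ α → fail to reject H₀

reject H₀: no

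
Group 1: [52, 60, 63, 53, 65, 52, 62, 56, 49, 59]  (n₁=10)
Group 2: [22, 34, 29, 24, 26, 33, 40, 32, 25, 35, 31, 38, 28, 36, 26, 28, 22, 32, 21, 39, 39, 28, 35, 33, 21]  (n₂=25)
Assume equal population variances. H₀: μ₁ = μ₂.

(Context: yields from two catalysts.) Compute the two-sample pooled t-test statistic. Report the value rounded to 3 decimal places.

x̄₁=57.100, s₁=5.466, n₁=10
x̄₂=30.280, s₂=5.948, n₂=25
s_p² = [9·5.466² + 24·5.948²]/33 = 33.8770
SE = √(s_p²·(1/10+1/25)) = 2.1778
t = (57.100−30.280)/2.1778 = 12.3152
df = 33

test statistic = 12.315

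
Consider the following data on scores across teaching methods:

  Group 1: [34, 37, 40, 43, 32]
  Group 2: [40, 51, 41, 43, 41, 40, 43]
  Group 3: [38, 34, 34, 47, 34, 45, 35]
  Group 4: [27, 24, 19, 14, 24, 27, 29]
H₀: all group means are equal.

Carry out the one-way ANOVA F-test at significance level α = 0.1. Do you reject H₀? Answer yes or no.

reject H₀: yes

Group means [37.20, 42.71, 38.14, 23.43], grand mean 35.231
SSB = Σnᵢ(x̄ᵢ−x̄)² = 1445.815; SSW = ΣΣ(x−x̄ᵢ)² = 520.800
MSB = 1445.815/3 = 481.9385; MSW = 520.800/22 = 23.6727
F = MSB/MSW = 20.3584
df = (3, 22)
p-value (upper-tail) = 0.00000
At α=0.1: p < α → reject H₀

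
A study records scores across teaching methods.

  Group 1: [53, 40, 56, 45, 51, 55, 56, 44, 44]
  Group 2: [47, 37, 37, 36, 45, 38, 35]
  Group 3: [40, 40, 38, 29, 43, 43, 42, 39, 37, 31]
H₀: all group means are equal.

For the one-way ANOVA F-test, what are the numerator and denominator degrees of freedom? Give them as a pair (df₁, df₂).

degrees of freedom = [2, 23]

k = 3 groups, N = 26 total
df = (k−1, N−k) = (3−1, 26−3) = (2, 23)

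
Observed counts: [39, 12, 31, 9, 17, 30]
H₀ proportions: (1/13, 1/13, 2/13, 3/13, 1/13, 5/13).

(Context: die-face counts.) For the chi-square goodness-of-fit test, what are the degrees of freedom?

df = k − 1 = 6 − 1 = 5

degrees of freedom = 5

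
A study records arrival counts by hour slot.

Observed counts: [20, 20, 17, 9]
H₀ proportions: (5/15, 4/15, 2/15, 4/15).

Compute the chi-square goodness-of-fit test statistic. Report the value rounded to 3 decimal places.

test statistic = 12.352

n = 66; E_i = n·p_i = [22.00, 17.60, 8.80, 17.60]
χ² = (20−22.00)²/22.00 + (20−17.60)²/17.60 + (17−8.80)²/8.80 + (9−17.60)²/17.60 = 12.3523
df = 3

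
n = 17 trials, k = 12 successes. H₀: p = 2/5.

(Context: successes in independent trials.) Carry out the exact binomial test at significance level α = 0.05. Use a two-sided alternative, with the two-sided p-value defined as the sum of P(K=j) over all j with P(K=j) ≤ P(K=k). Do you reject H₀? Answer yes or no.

reject H₀: yes

Exact binomial: n=17, k=12, p₀=2/5=0.4000
P(X=j) = C(n,j)·p₀^j·(1−p₀)^(n−j); p = Σ P(X=j) over j with P(X=j) ≤ P(X=12)
p-value (two-sided) = 0.01268
At α=0.05: p < α → reject H₀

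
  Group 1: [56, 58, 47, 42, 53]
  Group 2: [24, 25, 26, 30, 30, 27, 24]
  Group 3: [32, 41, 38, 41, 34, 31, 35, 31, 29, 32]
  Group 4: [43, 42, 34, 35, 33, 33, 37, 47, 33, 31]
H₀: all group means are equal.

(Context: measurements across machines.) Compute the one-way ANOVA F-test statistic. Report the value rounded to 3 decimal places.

Group means [51.20, 26.57, 34.40, 36.80], grand mean 36.062
SSB = Σnᵢ(x̄ᵢ−x̄)² = 1809.361; SSW = ΣΣ(x−x̄ᵢ)² = 636.514
MSB = 1809.361/3 = 603.1202; MSW = 636.514/28 = 22.7327
F = MSB/MSW = 26.5310
df = (3, 28)

test statistic = 26.531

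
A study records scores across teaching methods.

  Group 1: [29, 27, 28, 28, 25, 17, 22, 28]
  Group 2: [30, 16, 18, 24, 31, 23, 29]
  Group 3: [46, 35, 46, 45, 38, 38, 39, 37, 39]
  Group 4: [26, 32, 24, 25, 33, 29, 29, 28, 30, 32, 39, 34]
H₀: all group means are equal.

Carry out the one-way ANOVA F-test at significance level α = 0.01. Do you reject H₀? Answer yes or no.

reject H₀: yes

Group means [25.50, 24.43, 40.33, 30.08], grand mean 30.528
SSB = Σnᵢ(x̄ᵢ−x̄)² = 1330.341; SSW = ΣΣ(x−x̄ᵢ)² = 664.631
MSB = 1330.341/3 = 443.4471; MSW = 664.631/32 = 20.7697
F = MSB/MSW = 21.3507
df = (3, 32)
p-value (upper-tail) = 0.00000
At α=0.01: p < α → reject H₀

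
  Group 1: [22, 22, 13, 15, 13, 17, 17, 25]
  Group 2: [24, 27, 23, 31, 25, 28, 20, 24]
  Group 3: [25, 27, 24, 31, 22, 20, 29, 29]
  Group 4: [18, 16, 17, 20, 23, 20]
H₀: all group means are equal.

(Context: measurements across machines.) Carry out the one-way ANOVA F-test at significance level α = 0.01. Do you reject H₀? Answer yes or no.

reject H₀: yes

Group means [18.00, 25.25, 25.88, 19.00], grand mean 22.233
SSB = Σnᵢ(x̄ᵢ−x̄)² = 384.992; SSW = ΣΣ(x−x̄ᵢ)² = 354.375
MSB = 384.992/3 = 128.3306; MSW = 354.375/26 = 13.6298
F = MSB/MSW = 9.4154
df = (3, 26)
p-value (upper-tail) = 0.00022
At α=0.01: p < α → reject H₀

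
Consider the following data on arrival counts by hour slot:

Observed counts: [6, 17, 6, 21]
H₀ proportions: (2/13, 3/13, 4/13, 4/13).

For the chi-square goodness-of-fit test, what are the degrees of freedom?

df = k − 1 = 4 − 1 = 3

degrees of freedom = 3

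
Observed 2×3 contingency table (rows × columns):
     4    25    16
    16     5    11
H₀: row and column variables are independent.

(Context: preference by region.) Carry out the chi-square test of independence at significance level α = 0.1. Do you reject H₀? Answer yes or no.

Row totals [45, 32], col totals [20, 30, 27], n=77
χ² = (4−11.69)²/11.69 + (25−17.53)²/17.53 + (16−15.78)²/15.78 + (16−8.31)²/8.31 + (5−12.47)²/12.47 + (11−11.22)²/11.22 = 19.8297
df = 2
p-value (upper-tail) = 0.00005
At α=0.1: p < α → reject H₀

reject H₀: yes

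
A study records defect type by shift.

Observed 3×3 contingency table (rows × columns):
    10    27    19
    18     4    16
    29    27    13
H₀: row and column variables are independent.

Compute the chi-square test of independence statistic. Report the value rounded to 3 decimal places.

Row totals [56, 38, 69], col totals [57, 58, 48], n=163
χ² = (10−19.58)²/19.58 + (27−19.93)²/19.93 + (19−16.49)²/16.49 + (18−13.29)²/13.29 + (4−13.52)²/13.52 + (16−11.19)²/11.19 + (29−24.13)²/24.13 + (27−24.55)²/24.55 + (13−20.32)²/20.32 = 21.8887
df = 4

test statistic = 21.889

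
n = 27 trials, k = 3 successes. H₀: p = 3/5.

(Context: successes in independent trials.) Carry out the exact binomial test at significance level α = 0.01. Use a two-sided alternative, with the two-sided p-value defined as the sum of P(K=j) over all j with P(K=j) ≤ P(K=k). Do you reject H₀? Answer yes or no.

Exact binomial: n=27, k=3, p₀=3/5=0.6000
P(X=j) = C(n,j)·p₀^j·(1−p₀)^(n−j); p = Σ P(X=j) over j with P(X=j) ≤ P(X=3)
p-value (two-sided) = 0.00000
At α=0.01: p < α → reject H₀

reject H₀: yes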